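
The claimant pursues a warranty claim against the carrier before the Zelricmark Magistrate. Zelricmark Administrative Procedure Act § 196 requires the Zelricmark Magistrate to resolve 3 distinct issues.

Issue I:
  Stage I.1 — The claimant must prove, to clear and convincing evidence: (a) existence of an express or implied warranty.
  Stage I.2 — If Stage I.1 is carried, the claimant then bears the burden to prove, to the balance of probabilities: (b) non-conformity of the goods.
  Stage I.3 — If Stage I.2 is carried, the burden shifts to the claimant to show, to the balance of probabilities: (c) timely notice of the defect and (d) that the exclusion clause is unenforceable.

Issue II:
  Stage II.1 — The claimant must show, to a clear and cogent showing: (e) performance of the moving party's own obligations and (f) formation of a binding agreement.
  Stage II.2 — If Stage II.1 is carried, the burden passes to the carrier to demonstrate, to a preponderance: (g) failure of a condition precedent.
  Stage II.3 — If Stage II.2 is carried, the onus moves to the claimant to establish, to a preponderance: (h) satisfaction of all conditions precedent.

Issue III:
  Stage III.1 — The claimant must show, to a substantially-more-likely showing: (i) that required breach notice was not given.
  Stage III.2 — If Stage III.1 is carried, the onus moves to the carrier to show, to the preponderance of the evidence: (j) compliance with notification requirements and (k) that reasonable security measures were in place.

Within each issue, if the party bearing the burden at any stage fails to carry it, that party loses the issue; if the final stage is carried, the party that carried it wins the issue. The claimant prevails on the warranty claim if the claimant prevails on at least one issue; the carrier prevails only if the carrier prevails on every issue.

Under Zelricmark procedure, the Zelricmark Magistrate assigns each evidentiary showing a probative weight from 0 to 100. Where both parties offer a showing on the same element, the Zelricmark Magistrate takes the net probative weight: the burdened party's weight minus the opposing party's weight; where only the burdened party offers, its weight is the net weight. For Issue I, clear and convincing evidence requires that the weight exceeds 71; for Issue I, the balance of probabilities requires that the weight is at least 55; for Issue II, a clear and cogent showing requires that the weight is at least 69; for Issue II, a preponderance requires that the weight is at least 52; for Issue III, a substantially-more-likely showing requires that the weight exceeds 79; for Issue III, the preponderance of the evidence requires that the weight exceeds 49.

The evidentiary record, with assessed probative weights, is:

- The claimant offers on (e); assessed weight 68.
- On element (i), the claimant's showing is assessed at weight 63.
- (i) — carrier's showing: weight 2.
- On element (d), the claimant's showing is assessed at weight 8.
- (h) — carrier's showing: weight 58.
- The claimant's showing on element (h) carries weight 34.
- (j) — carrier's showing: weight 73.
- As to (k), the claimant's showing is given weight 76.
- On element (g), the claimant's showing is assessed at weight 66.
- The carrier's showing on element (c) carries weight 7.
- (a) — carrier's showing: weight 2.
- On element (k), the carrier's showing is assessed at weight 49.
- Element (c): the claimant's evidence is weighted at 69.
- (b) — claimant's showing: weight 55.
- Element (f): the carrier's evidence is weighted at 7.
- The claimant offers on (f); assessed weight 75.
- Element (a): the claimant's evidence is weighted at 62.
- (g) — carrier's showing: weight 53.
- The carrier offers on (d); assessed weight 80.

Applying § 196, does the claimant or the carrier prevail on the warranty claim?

— Issue I —
At Stage I.1 the claimant must meet clear and convincing evidence (weight exceeds 71): on (a) the weight is 62 less the opposing 2 gives net 60, which does not exceed 71, so (a) does not meet the standard.
  Not every element is met, so the claimant fails to carry Stage I.1.
The analysis ends at Stage I.1; the carrier prevails on this issue.
— Issue II —
Stage II.1 — burden on claimant; standard: a clear and cogent showing (weight is at least 69).
    (e): 68 < 69 [not met]
    (f): 75 − 7 = 68 < 69 [not met]
  The claimant does not carry Stage II.1.
The analysis ends at Stage II.1; the carrier prevails on this issue.
— Issue III —
Stage III.1 (claimant, a substantially-more-likely showing, weight exceeds 79): (i) net 63−2=61 ≤ 79 — fails.
  Stage III.1 not carried; the claimant fails its burden.
The carrier prevails on this issue.
Per-issue: Issue I → carrier; Issue II → carrier; Issue III → carrier. The claimant must prevail on at least one issue; overall, the carrier prevails.

carrier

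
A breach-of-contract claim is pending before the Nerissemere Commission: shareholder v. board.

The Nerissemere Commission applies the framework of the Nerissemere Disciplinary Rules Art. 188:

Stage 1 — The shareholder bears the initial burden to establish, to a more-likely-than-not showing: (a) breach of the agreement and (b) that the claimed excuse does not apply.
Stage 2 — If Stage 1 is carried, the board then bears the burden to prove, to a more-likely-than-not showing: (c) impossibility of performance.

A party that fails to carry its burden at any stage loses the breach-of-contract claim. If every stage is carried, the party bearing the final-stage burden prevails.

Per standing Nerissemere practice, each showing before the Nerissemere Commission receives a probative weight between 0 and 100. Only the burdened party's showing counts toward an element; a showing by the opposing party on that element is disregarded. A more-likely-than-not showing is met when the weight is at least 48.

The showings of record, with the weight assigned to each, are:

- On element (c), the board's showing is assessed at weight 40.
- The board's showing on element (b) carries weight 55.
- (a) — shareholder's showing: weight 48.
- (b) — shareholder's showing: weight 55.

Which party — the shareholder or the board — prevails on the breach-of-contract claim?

Stage 1 (shareholder, a more-likely-than-not showing, weight is at least 48): (a) 48 ≥ 48 — meets; (b) 55 (board's 55 disregarded) ≥ 48 — meets.
  The shareholder carries Stage 1; the board now bears the burden.
Stage 2 (board, a more-likely-than-not showing, weight is at least 48): (c) 40 < 48 — fails.
  The board does not carry Stage 2.
So the shareholder prevails.

shareholder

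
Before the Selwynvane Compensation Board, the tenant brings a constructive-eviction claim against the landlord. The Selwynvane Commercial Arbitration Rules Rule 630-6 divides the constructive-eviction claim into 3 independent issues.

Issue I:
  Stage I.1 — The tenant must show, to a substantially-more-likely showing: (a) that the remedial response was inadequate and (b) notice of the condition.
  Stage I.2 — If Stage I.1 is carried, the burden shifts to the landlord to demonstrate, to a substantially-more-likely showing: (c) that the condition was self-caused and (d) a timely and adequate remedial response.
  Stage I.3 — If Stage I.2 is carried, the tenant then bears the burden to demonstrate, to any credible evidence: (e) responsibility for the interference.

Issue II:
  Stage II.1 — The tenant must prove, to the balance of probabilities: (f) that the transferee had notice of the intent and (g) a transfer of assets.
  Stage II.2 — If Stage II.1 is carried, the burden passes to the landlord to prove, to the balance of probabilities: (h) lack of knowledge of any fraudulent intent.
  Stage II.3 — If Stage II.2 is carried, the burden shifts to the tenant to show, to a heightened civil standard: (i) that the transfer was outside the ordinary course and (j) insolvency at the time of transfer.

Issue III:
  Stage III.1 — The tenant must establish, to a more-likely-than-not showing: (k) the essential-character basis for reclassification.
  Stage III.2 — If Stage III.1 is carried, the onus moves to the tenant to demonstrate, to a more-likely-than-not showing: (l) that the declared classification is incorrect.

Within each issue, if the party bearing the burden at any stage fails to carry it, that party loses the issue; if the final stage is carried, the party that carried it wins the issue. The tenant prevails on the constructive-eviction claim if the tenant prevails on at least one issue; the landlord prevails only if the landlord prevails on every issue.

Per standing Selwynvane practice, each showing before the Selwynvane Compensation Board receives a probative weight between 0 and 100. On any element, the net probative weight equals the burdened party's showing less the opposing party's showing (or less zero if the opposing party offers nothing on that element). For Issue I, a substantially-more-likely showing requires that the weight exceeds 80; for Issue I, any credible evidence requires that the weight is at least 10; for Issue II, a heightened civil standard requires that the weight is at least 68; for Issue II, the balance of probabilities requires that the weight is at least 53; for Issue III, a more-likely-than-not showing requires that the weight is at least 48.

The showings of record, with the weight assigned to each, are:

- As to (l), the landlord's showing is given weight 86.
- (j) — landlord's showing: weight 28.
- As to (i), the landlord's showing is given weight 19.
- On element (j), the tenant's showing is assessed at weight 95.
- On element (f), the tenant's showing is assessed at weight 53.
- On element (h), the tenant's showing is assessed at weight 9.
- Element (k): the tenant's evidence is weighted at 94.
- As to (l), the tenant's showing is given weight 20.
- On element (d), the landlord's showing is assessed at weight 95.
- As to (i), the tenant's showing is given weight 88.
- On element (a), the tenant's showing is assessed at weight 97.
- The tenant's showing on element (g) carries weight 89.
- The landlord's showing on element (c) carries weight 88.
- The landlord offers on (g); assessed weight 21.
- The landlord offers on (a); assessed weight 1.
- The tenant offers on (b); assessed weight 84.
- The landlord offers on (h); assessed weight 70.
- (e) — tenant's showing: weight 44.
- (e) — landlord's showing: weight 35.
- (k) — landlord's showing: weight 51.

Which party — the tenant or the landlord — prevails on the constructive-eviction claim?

— Issue I —
Stage I.1 (tenant, a substantially-more-likely showing, weight exceeds 80): (a) net 97−1=96 > 80 — meets; (b) 84 > 80 — meets.
  Stage I.1 carried; the burden shifts to the landlord.
Stage I.2 (landlord, a substantially-more-likely showing, weight exceeds 80): (c) 88 > 80 — meets; (d) 95 > 80 — meets.
  Stage I.2 carried; the burden shifts to the tenant.
Stage I.3 (tenant, any credible evidence, weight is at least 10): (e) net 44−35=9 < 10 — fails.
  The tenant does not carry Stage I.3.
The landlord prevails on this issue.
— Issue II —
At Stage II.1 the tenant must meet the balance of probabilities (weight is at least 53): on (f) the weight is 53, ≥ 53, so (f) meets the standard; on (g) the weight is 89 less the opposing 21 gives net 68, which does reach 53, so (g) meets the standard.
  The tenant carries Stage II.1; the landlord now bears the burden.
At Stage II.2 the landlord must meet the balance of probabilities (weight is at least 53): on (h) the weight is 70 less the opposing 9 gives net 61, which does reach 53, so (h) meets the standard.
  All elements met. The burden passes to the tenant.
At Stage II.3 the tenant must meet a heightened civil standard (weight is at least 68): on (i) the weight is 88 less the opposing 19 gives net 69, ≥ 68, so (i) meets the standard; on (j) the weight is 95 less the opposing 28 gives net 67, < 68, so (j) does not meet the standard.
  Not every element is met, so the tenant fails to carry Stage II.3.
So the landlord prevails on this issue.
— Issue III —
Stage III.1 (tenant, a more-likely-than-not showing, weight is at least 48): (k) net 94−51=43 < 48 — fails.
  Not every element is met, so the tenant fails to carry Stage III.1.
The landlord prevails on this issue.
Per-issue: Issue I → landlord; Issue II → landlord; Issue III → landlord. The tenant must prevail on at least one issue; overall, the landlord prevails.

landlord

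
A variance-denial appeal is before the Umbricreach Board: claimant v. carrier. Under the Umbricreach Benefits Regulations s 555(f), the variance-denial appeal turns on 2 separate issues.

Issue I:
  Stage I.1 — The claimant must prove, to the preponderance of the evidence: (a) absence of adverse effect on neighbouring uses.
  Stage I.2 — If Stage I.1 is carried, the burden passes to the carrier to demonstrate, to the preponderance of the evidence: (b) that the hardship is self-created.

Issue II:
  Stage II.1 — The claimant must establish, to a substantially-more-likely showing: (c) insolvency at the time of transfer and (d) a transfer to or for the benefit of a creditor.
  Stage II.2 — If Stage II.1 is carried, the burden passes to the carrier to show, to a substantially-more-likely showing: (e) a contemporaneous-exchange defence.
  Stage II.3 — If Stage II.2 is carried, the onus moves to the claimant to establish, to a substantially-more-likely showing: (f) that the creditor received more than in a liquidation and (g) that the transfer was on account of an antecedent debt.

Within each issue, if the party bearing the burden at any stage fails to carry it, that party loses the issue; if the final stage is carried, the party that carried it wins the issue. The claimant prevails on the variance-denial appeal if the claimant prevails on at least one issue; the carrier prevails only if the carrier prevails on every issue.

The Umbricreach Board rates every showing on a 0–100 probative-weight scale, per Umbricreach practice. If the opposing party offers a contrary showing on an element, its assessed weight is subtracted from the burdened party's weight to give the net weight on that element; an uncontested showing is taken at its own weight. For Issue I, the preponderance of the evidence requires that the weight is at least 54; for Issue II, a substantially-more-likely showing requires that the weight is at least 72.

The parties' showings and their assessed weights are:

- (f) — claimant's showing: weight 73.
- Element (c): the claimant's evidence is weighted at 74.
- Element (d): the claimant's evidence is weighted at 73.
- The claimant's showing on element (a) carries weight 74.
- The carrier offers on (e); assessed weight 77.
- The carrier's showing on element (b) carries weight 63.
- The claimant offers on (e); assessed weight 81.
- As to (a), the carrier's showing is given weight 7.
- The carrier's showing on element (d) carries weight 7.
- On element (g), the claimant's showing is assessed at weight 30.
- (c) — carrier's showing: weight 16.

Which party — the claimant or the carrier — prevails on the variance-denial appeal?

— Issue I —
At Stage I.1 the claimant must meet the preponderance of the evidence (weight is at least 54): on (a) the weight is 74 less the opposing 7 gives net 67, which does reach 54, so (a) meets the standard.
  The claimant carries Stage I.1; the carrier now bears the burden.
At Stage I.2 the carrier must meet the preponderance of the evidence (weight is at least 54): on (b) the weight is 63, ≥ 54, so (b) meets the standard.
  Stage I.2 carried; the final stage is satisfied.
With every stage satisfied, the carrier prevails on this issue.
— Issue II —
At Stage II.1 the claimant must meet a substantially-more-likely showing (weight is at least 72): on (c) the weight is 74 less the opposing 16 gives net 58, which does not reach 72, so (c) does not meet the standard; on (d) the weight is 73 less the opposing 7 gives net 66, which does not reach 72, so (d) does not meet the standard.
  Stage II.1 not carried; the claimant fails its burden.
The analysis ends at Stage II.1; the carrier prevails on this issue.
Per-issue: Issue I → carrier; Issue II → carrier. The claimant must prevail on at least one issue; overall, the carrier prevails.

carrier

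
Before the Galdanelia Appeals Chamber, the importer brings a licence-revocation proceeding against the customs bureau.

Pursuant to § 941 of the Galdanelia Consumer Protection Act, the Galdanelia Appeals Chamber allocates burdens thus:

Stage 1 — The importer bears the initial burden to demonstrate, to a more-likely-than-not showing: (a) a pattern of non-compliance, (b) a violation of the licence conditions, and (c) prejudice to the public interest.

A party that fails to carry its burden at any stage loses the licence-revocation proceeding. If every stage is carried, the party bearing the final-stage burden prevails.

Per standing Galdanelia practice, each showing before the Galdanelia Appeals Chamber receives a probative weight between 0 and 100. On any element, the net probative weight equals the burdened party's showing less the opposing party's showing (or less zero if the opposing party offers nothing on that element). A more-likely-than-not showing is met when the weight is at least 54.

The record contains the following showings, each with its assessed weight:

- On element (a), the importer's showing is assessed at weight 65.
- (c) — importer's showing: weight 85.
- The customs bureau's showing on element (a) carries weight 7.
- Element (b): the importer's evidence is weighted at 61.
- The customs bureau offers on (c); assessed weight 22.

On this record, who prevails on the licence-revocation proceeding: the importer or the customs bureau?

Stage 1 (importer, a more-likely-than-not showing, weight is at least 54): (a) net 65−7=58 ≥ 54 — meets; (b) 61 ≥ 54 — meets; (c) net 85−22=63 ≥ 54 — meets.
  All elements met at the final stage.
All stages carried — the importer prevails.

importer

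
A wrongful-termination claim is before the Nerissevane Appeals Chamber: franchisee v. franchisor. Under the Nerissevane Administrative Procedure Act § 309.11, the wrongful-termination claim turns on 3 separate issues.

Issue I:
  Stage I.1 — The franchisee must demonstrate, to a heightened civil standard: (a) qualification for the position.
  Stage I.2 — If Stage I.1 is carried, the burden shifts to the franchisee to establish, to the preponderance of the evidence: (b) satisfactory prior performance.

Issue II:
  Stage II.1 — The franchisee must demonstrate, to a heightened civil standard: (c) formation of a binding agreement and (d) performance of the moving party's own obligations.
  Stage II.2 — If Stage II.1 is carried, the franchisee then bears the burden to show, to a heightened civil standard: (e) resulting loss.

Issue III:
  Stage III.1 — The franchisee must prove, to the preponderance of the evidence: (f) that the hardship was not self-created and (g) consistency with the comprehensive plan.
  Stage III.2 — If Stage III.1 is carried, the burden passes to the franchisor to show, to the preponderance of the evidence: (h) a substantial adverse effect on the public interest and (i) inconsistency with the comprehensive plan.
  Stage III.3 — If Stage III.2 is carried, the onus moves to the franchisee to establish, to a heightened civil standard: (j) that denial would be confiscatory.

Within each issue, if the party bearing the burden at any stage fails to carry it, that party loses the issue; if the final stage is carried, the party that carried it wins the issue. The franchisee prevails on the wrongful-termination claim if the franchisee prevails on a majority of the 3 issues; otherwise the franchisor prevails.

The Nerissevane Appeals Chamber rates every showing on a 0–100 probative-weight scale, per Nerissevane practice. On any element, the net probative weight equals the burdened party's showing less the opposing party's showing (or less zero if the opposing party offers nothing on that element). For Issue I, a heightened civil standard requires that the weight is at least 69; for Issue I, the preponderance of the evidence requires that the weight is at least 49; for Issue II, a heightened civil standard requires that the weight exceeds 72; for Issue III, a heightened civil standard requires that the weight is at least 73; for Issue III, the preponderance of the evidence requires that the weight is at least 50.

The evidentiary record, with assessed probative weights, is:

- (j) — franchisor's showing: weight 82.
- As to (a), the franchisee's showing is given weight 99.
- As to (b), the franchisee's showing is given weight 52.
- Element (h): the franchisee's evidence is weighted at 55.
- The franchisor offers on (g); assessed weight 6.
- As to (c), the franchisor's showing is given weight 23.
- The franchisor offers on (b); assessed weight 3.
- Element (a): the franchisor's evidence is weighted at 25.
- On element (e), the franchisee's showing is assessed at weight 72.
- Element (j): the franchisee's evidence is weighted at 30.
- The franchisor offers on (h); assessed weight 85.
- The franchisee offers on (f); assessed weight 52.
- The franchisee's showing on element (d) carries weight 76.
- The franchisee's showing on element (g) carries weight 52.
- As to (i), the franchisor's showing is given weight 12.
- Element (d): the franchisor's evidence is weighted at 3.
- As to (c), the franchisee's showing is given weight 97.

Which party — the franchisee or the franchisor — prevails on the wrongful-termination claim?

— Issue I —
Stage I.1 — burden on franchisee; standard: a heightened civil standard (weight is at least 69).
    (a): 99 − 25 = 74 ≥ 69 [met]
  Stage I.1 is satisfied; the franchisee continues to bear the burden.
Stage I.2 — burden on franchisee; standard: the preponderance of the evidence (weight is at least 49).
    (b): 52 − 3 = 49 ≥ 49 [met]
  All elements met at the final stage.
With every stage satisfied, the franchisee prevails on this issue.
— Issue II —
At Stage II.1 the franchisee must meet a heightened civil standard (weight exceeds 72): on (c) the weight is 97 less the opposing 23 gives net 74, > 72, so (c) meets the standard; on (d) the weight is 76 less the opposing 3 gives net 73, which does exceed 72, so (d) meets the standard.
  All elements met. The franchisee retains the burden for Stage II.2.
At Stage II.2 the franchisee must meet a heightened civil standard (weight exceeds 72): on (e) the weight is 72, ≤ 72, so (e) does not meet the standard.
  Stage II.2 not carried; the franchisee fails its burden.
The franchisor prevails on this issue.
— Issue III —
Stage III.1 (franchisee, the preponderance of the evidence, weight is at least 50): (f) 52 ≥ 50 — meets; (g) net 52−6=46 < 50 — fails.
  The franchisee does not carry Stage III.1.
The analysis ends at Stage III.1; the franchisor prevails on this issue.
Per-issue: Issue I → franchisee; Issue II → franchisor; Issue III → franchisor. The franchisee must prevail on a majority of issues; overall, the franchisor prevails.

franchisor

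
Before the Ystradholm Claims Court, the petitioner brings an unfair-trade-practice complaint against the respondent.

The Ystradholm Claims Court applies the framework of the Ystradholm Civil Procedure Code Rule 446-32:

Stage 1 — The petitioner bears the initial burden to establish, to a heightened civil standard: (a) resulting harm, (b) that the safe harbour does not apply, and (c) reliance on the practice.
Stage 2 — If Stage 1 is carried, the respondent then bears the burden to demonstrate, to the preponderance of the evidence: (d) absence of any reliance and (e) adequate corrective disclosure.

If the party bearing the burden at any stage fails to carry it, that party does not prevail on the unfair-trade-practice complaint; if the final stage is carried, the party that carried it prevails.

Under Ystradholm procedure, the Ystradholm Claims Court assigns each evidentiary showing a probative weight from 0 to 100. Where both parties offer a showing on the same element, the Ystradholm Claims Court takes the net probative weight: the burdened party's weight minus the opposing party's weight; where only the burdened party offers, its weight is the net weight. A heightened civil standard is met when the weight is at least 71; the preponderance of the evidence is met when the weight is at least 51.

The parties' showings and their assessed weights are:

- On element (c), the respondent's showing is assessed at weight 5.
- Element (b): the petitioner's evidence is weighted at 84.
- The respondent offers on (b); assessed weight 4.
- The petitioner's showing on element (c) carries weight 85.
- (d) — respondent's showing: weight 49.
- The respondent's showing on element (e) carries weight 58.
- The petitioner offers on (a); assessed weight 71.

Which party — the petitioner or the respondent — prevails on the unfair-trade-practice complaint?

At Stage 1 the petitioner must meet a heightened civil standard (weight is at least 71): on (a) the weight is 71, ≥ 71, so (a) meets the standard; on (b) the weight is 84 less the opposing 4 gives net 80, which does reach 71, so (b) meets the standard; on (c) the weight is 85 less the opposing 5 gives net 80, which does reach 71, so (c) meets the standard.
  The petitioner carries Stage 1; the respondent now bears the burden.
At Stage 2 the respondent must meet the preponderance of the evidence (weight is at least 51): on (d) the weight is 49, < 51, so (d) does not meet the standard; on (e) the weight is 58, which does reach 51, so (e) meets the standard.
  The respondent does not carry Stage 2.
So the petitioner prevails.

petitioner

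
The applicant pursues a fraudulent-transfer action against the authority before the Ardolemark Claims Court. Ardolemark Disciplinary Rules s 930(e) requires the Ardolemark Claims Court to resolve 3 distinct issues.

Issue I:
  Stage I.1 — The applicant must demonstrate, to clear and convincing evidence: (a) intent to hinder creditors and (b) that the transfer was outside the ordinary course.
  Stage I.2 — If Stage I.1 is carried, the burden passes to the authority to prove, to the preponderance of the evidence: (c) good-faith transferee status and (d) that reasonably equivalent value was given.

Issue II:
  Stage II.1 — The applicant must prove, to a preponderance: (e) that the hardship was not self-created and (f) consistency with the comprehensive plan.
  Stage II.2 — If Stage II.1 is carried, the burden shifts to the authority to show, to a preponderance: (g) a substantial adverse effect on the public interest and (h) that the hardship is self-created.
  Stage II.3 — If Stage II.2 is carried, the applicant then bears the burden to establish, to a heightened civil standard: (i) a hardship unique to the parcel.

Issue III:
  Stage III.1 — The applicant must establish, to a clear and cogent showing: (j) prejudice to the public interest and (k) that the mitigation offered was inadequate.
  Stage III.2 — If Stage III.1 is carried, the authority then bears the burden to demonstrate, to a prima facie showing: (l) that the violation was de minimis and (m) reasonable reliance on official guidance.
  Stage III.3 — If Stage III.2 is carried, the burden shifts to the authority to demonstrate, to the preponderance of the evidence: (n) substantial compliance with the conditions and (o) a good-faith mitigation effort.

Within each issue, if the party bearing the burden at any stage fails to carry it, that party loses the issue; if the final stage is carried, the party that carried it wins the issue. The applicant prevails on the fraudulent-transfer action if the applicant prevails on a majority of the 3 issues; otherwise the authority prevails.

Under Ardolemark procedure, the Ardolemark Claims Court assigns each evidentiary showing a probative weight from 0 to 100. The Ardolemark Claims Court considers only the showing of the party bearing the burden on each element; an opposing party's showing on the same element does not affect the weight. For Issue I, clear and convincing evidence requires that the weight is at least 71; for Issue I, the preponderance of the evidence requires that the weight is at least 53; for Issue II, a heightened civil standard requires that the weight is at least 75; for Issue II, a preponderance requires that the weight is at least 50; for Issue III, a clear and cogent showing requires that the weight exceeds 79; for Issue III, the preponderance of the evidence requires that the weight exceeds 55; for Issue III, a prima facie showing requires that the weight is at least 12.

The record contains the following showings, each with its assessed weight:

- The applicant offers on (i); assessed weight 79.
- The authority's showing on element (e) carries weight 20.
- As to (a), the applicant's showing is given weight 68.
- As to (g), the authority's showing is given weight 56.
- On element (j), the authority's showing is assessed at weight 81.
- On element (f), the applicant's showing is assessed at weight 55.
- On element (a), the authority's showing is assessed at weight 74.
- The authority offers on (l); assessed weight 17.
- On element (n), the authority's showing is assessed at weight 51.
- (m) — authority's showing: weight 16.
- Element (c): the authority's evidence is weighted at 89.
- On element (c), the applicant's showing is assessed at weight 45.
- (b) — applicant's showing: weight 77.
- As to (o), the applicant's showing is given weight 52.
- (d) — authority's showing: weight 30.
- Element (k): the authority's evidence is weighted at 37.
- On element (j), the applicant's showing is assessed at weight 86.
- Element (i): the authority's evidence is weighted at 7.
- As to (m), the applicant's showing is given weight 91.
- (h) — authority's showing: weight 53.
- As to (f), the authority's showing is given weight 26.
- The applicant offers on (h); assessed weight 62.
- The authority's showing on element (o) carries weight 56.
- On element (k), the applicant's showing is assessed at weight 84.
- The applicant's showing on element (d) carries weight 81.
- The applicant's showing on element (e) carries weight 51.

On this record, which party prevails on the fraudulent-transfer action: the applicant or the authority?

— Issue I —
Stage I.1 (applicant, clear and convincing evidence, weight is at least 71): (a) 68 (authority's 74 disregarded) < 71 — fails; (b) 77 ≥ 71 — meets.
  Not every element is met, so the applicant fails to carry Stage I.1.
The authority prevails on this issue.
— Issue II —
Stage II.1 (applicant, a preponderance, weight is at least 50): (e) 51 (authority's 20 disregarded) ≥ 50 — meets; (f) 55 (authority's 26 disregarded) ≥ 50 — meets.
  Stage II.1 is satisfied; the onus moves to the authority.
Stage II.2 (authority, a preponderance, weight is at least 50): (g) 56 ≥ 50 — meets; (h) 53 (applicant's 62 disregarded) ≥ 50 — meets.
  Stage II.2 carried; the burden shifts to the applicant.
Stage II.3 (applicant, a heightened civil standard, weight is at least 75): (i) 79 (authority's 7 disregarded) ≥ 75 — meets.
  Stage II.3 carried; the final stage is satisfied.
With every stage satisfied, the applicant prevails on this issue.
— Issue III —
Stage III.1 — burden on applicant; standard: a clear and cogent showing (weight exceeds 79).
    (j): 86 (authority's 81 disregarded) > 79 [met]
    (k): 84 (authority's 37 disregarded) > 79 [met]
  Stage III.1 carried; the burden shifts to the authority.
Stage III.2 — burden on authority; standard: a prima facie showing (weight is at least 12).
    (l): 17 ≥ 12 [met]
    (m): 16 (applicant's 91 disregarded) ≥ 12 [met]
  All elements met. The authority retains the burden for Stage III.3.
Stage III.3 — burden on authority; standard: the preponderance of the evidence (weight exceeds 55).
    (n): 51 ≤ 55 [not met]
    (o): 56 (applicant's 52 disregarded) > 55 [met]
  Stage III.3 not carried; the authority fails its burden.
The analysis ends at Stage III.3; the applicant prevails on this issue.
Per-issue: Issue I → authority; Issue II → applicant; Issue III → applicant. The applicant must prevail on a majority of issues; overall, the applicant prevails.

applicant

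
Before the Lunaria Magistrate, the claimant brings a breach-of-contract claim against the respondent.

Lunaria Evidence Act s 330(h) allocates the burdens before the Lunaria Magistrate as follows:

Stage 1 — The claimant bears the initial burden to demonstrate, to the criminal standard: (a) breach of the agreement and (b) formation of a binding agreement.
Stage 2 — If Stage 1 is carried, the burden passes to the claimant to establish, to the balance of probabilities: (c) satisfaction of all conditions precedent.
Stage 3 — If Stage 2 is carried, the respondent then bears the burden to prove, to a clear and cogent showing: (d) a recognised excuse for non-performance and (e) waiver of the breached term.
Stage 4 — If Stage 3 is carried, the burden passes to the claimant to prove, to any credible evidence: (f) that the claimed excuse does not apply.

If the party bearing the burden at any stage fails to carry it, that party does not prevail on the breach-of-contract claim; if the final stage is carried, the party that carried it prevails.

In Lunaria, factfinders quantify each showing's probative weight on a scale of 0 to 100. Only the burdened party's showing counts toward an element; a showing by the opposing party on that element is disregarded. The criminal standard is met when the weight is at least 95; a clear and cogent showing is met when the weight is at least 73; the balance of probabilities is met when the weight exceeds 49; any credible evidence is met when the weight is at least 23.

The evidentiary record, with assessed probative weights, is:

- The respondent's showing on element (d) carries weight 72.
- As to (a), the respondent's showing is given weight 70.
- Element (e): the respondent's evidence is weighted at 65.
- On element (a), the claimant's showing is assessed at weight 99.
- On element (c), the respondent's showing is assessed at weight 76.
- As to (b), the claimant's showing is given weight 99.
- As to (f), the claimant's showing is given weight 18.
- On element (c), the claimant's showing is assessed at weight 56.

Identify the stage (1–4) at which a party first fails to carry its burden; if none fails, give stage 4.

stage 3

Stage 1 (claimant, the criminal standard, weight is at least 95): (a) 99 (respondent's 70 disregarded) ≥ 95 — meets; (b) 99 ≥ 95 — meets.
  All elements met. The claimant retains the burden for Stage 2.
Stage 2 (claimant, the balance of probabilities, weight exceeds 49): (c) 56 (respondent's 76 disregarded) > 49 — meets.
  The claimant carries Stage 2; the respondent now bears the burden.
Stage 3 (respondent, a clear and cogent showing, weight is at least 73): (d) 72 < 73 — fails; (e) 65 < 73 — fails.
  Not every element is met, so the respondent fails to carry Stage 3.
So the claimant prevails.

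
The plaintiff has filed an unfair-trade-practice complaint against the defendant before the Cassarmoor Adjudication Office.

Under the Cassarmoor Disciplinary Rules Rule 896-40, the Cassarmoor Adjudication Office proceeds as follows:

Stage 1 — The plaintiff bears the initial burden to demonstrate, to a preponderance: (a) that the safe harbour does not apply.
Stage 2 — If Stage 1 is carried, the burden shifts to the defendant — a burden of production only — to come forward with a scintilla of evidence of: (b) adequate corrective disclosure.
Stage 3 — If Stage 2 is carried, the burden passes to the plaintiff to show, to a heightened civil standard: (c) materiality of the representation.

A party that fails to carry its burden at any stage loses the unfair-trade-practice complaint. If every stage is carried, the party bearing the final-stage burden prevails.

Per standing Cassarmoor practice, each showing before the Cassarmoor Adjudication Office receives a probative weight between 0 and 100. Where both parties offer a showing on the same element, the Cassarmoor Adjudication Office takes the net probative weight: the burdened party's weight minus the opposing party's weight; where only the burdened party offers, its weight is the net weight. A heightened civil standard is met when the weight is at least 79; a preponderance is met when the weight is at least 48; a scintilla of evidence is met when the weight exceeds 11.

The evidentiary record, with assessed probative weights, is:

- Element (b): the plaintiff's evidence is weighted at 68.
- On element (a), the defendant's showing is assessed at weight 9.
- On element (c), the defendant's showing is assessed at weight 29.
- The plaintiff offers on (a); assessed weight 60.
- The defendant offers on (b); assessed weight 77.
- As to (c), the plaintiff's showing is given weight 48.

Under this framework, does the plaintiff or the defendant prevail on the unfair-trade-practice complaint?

Stage 1 (plaintiff, a preponderance, weight is at least 48): (a) net 60−9=51 ≥ 48 — meets.
  All elements met. The burden passes to the defendant.
Stage 2 (defendant, a scintilla of evidence, weight exceeds 11): (b) net 77−68=9 ≤ 11 — fails.
  Not every element is met, so the defendant fails to carry Stage 2.
The plaintiff prevails.

plaintiff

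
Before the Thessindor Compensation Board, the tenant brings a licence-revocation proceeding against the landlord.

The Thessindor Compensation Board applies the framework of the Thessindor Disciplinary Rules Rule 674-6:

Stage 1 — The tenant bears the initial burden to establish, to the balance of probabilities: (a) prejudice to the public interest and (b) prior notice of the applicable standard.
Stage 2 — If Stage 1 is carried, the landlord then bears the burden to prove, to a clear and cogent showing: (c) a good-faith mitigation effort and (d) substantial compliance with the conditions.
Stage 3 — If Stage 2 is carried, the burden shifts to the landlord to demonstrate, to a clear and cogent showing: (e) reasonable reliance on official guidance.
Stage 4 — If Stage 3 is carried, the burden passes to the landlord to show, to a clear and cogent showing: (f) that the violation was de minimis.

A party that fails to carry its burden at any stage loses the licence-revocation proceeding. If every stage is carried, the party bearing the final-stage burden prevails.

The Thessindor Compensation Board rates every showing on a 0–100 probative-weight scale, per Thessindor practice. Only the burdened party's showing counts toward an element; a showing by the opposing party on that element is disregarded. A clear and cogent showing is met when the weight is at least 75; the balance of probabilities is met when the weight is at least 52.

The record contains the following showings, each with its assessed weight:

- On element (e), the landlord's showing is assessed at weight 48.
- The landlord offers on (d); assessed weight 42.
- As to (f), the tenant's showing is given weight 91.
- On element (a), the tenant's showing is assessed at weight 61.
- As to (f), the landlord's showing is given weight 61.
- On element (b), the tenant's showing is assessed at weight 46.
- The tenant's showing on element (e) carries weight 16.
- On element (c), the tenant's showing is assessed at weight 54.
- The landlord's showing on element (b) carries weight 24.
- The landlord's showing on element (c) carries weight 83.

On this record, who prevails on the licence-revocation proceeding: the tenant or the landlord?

landlord

Stage 1 (tenant, the balance of probabilities, weight is at least 52): (a) 61 ≥ 52 — meets; (b) 46 (landlord's 24 disregarded) < 52 — fails.
  The tenant does not carry Stage 1.
So the landlord prevails.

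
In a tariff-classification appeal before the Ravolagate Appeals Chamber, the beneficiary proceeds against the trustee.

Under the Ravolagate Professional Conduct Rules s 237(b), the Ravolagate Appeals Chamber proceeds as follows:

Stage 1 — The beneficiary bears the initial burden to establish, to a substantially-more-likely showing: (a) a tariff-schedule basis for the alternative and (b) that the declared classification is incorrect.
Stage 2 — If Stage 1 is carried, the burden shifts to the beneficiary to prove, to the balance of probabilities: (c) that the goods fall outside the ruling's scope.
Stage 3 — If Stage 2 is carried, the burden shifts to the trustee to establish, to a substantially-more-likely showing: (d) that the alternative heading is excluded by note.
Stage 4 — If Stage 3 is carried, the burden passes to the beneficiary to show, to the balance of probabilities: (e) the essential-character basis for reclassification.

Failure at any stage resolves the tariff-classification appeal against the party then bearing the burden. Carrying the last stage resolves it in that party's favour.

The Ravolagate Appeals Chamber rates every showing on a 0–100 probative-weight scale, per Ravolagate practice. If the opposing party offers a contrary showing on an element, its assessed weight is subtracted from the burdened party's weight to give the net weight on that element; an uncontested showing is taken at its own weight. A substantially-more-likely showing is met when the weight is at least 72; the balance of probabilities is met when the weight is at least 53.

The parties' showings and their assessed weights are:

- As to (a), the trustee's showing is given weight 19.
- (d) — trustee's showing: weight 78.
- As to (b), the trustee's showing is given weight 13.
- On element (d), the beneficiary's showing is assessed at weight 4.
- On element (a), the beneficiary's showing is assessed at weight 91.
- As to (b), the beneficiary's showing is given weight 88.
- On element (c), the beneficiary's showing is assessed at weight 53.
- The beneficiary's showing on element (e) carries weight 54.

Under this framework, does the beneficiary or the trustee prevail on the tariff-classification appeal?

beneficiary

At Stage 1 the beneficiary must meet a substantially-more-likely showing (weight is at least 72): on (a) the weight is 91 less the opposing 19 gives net 72, ≥ 72, so (a) meets the standard; on (b) the weight is 88 less the opposing 13 gives net 75, which does reach 72, so (b) meets the standard.
  All elements met. The beneficiary retains the burden for Stage 2.
At Stage 2 the beneficiary must meet the balance of probabilities (weight is at least 53): on (c) the weight is 53, ≥ 53, so (c) meets the standard.
  The beneficiary carries Stage 2; the trustee now bears the burden.
At Stage 3 the trustee must meet a substantially-more-likely showing (weight is at least 72): on (d) the weight is 78 less the opposing 4 gives net 74, ≥ 72, so (d) meets the standard.
  All elements met. The burden passes to the beneficiary.
At Stage 4 the beneficiary must meet the balance of probabilities (weight is at least 53): on (e) the weight is 54, which does reach 53, so (e) meets the standard.
  Stage 4 carried; the final stage is satisfied.
With every stage satisfied, the beneficiary prevails.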